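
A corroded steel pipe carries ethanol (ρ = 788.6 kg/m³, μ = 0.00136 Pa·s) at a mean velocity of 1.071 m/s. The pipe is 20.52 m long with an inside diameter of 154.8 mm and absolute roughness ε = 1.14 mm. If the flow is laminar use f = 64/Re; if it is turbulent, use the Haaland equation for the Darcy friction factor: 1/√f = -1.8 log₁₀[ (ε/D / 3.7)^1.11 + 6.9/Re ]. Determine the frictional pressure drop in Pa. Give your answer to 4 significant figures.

ΔP ≈ 2100 Pa

Reynolds number Re = ρVD/μ = 788.6 · 1.071 · 0.1548 / 0.00136 = 9.613e+04.
Re > 4000 → turbulent. Relative roughness ε/D = 0.00114/0.1548 = 0.00736. Haaland: 1/√f = -1.8 log₁₀[(0.00736/3.7)^1.11 + 6.9/9.613e+04] = -1.8 log₁₀[0.001 + 7.18e-05] = 5.343, so f = 0.03503.
Darcy-Weisbach: ΔP = f(L/D)(ρV²/2) = 0.03503·(20.52/0.1548)·(788.6·1.071²/2) = 0.03503·132.6·452.3 = 2100 Pa.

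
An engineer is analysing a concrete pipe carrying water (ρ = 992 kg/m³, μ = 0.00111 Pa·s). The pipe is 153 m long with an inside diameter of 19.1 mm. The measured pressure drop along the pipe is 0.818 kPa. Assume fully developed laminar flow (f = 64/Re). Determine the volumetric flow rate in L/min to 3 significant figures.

For laminar flow, f = 64/Re with Re = ρVD/μ, so Darcy-Weisbach reduces to ΔP = 32μLV/D². Solving for V: V = ΔP·D²/(32μL) = 818·(0.0191)²/(32·0.00111·153) = 0.05491 m/s.
Check: Re = ρVD/μ = 992·0.05491·0.0191/0.00111 = 937.3 < 2300, so the laminar assumption holds.
Q = V·A = 0.05491·(π/4·0.0191²) = 1.573e-05 m³/s = 0.944 L/min.

Q ≈ 0.944 L/min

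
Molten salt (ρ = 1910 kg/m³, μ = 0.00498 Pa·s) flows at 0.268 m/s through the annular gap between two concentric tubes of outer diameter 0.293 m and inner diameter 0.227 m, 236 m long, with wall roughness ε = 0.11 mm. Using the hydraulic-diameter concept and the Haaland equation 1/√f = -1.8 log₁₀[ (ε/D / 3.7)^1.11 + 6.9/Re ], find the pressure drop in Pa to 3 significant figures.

Hydraulic diameter D_h = 4A/P = D_o - D_i = 0.293 - 0.227 = 0.066 m.
Re = ρVD_h/μ = 1910·0.268·0.066/0.00498 = 6784.
ε/D_h = 0.00011/0.066 = 0.00167; Haaland gives 1/√f = -1.8 log₁₀[0.000193+0.00102] = 5.251, so f = 0.03627.
ΔP = f(L/D_h)(ρV²/2) = 0.03627·236/0.066·68.59 = 8895 Pa.

ΔP ≈ 8900 Pa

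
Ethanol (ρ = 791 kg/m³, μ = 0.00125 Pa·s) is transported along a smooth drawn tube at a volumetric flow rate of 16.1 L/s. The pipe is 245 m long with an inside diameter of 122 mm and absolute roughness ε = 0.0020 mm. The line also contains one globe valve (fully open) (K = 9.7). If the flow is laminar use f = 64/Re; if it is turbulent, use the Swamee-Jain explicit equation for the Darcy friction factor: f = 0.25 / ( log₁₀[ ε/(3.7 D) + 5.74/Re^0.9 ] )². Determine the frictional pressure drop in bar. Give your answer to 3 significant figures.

Q = 16.1 L/s = 16.1/1000 = 0.0161 m³/s.
Cross-sectional area A = πD²/4 = π(0.122)²/4 = 0.01169 m²; mean velocity V = Q/A = 0.0161/0.01169 = 1.377 m/s.
Reynolds number Re = ρVD/μ = 791 · 1.377 · 0.122 / 0.00125 = 1.063e+05.
Re > 4000 → turbulent. Relative roughness ε/D = 2e-06/0.122 = 1.64e-05. Swamee-Jain: f = 0.25/(log₁₀[1.64e-05/3.7 + 5.74/1.063e+05^0.9])² = 0.25/(log₁₀[4.43e-06 + 0.000172])² = 0.25/(-3.754)² = 0.01774.
Total minor-loss coefficient ΣK = 1·9.7 = 9.7.
ΔP = [f·L/D + ΣK]·(ρV²/2) = [0.01774·245/0.122 + 9.7]·(791·1.377²/2) = [35.63 + 9.7]·750.2 = 3.4e+04 Pa.
ΔP = 3.4e+04 Pa = 0.340 bar.

ΔP ≈ 0.340 bar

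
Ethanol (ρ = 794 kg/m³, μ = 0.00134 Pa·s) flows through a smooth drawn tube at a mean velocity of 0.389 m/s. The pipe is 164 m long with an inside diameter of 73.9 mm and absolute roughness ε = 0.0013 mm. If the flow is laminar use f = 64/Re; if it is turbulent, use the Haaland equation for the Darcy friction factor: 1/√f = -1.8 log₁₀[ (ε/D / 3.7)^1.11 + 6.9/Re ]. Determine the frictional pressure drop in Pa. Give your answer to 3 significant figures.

Reynolds number Re = ρVD/μ = 794 · 0.389 · 0.0739 / 0.00134 = 1.703e+04.
Re > 4000 → turbulent. Relative roughness ε/D = 1.3e-06/0.0739 = 1.76e-05. Haaland: 1/√f = -1.8 log₁₀[(1.76e-05/3.7)^1.11 + 6.9/1.703e+04] = -1.8 log₁₀[1.23e-06 + 0.000405] = 6.104, so f = 0.02684.
Darcy-Weisbach: ΔP = f(L/D)(ρV²/2) = 0.02684·(164/0.0739)·(794·0.389²/2) = 0.02684·2219·60.07 = 3578 Pa.

ΔP ≈ 3580 Pa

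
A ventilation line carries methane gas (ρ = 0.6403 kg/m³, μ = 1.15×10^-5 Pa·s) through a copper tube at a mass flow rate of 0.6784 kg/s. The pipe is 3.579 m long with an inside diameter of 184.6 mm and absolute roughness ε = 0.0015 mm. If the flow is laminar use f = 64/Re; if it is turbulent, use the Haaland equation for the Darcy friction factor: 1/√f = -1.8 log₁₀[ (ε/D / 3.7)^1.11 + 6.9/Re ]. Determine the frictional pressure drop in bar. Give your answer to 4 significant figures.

ΔP ≈ 0.001326 bar

A = πD²/4 = π(0.1846)²/4 = 0.02676 m²; mean velocity V = ṁ/(ρA) = 0.6784/(0.6403 · 0.02676) = 39.59 m/s.
Reynolds number Re = ρVD/μ = 0.6403 · 39.59 · 0.1846 / 1.15e-05 = 4.069e+05.
Re > 4000 → turbulent. Relative roughness ε/D = 1.5e-06/0.1846 = 8.13e-06. Haaland: 1/√f = -1.8 log₁₀[(8.13e-06/3.7)^1.11 + 6.9/4.069e+05] = -1.8 log₁₀[5.24e-07 + 1.7e-05] = 8.563, so f = 0.01364.
Darcy-Weisbach: ΔP = f(L/D)(ρV²/2) = 0.01364·(3.579/0.1846)·(0.6403·39.59²/2) = 0.01364·19.39·501.7 = 132.6 Pa.
ΔP = 132.6 Pa = 0.001326 bar.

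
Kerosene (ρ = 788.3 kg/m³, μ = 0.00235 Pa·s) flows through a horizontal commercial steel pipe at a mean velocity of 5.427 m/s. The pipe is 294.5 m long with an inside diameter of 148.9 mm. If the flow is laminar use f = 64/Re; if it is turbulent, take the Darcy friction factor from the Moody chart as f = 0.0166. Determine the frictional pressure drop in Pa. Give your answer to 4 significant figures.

ΔP ≈ 381100 Pa

Reynolds number Re = ρVD/μ = 788.3 · 5.427 · 0.1489 / 0.00235 = 2.711e+05.
Re > 4000 → turbulent; use the Moody-chart value f = 0.0166.
Darcy-Weisbach: ΔP = f(L/D)(ρV²/2) = 0.0166·(294.5/0.1489)·(788.3·5.427²/2) = 0.0166·1978·1.161e+04 = 3.811e+05 Pa.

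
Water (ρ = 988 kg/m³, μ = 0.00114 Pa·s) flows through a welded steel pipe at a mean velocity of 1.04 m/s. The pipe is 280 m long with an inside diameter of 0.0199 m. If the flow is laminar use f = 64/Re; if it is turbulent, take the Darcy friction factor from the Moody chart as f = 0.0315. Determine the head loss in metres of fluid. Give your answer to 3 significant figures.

h_f ≈ 24.4 m

Reynolds number Re = ρVD/μ = 988 · 1.04 · 0.0199 / 0.00114 = 1.794e+04.
Re > 4000 → turbulent; use the Moody-chart value f = 0.0315.
Darcy-Weisbach: ΔP = f(L/D)(ρV²/2) = 0.0315·(280/0.0199)·(988·1.04²/2) = 0.0315·1.407e+04·534.3 = 2.368e+05 Pa.
Head loss h_f = ΔP/(ρg) = 2.368e+05/(988·9.81) = 24.4 m.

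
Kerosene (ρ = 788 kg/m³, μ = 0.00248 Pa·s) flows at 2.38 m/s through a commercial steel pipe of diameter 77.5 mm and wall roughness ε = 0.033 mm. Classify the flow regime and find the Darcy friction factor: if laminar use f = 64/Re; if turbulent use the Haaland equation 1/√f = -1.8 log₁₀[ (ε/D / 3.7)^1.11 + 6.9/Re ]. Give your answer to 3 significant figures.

Re = ρVD/μ = 788·2.38·0.0775/0.00248 = 5.861e+04.
Re > 4000 → turbulent. ε/D = 3.3e-05/0.0775 = 0.000426; Haaland: 1/√f = -1.8 log₁₀[4.24e-05 + 0.000118] = 6.832, so f = 0.02143.

f ≈ 0.0214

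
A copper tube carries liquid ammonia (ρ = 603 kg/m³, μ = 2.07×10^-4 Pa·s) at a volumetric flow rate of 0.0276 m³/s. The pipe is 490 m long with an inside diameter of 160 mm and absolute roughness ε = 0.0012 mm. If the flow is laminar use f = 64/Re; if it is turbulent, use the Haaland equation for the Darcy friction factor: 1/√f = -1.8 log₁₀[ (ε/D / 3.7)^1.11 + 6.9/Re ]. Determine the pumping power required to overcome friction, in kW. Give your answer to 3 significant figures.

Cross-sectional area A = πD²/4 = π(0.16)²/4 = 0.02011 m²; mean velocity V = Q/A = 0.0276/0.02011 = 1.373 m/s.
Reynolds number Re = ρVD/μ = 603 · 1.373 · 0.16 / 0.000207 = 6.398e+05.
Re > 4000 → turbulent. Relative roughness ε/D = 1.2e-06/0.16 = 7.5e-06. Haaland: 1/√f = -1.8 log₁₀[(7.5e-06/3.7)^1.11 + 6.9/6.398e+05] = -1.8 log₁₀[4.79e-07 + 1.08e-05] = 8.907, so f = 0.0126.
Darcy-Weisbach: ΔP = f(L/D)(ρV²/2) = 0.0126·(490/0.16)·(603·1.373²/2) = 0.0126·3062·568.1 = 2.193e+04 Pa.
Pumping power P = QΔP = 0.0276·2.193e+04 = 605.3 W = 0.605 kW.

P ≈ 0.605 kW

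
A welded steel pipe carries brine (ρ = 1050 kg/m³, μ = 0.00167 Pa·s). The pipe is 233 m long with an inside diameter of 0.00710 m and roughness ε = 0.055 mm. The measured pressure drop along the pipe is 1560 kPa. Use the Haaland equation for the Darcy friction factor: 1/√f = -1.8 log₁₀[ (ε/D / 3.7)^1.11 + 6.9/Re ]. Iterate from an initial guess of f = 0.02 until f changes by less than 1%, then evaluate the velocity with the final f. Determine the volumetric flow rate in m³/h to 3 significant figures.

Q ≈ 0.206 m³/h

Rearranging Darcy-Weisbach: V = √(2·ΔP·D/(f·L·ρ)). With ε/D = 5.5e-05/0.0071 = 0.00775, iterate starting from f = 0.02:
  f = 0.02 → V = √(2·1.56e+06·0.0071/(0.02·233·1050)) = 2.128 m/s; Re = ρVD/μ = 9498; f → 0.04089
  f = 0.04089 → V = 1.488 m/s; Re = 6643; f → 0.04305
  f = 0.04305 → V = 1.45 m/s; Re = 6474; f → 0.04323
Converged (Δf/f < 1%). With the final f = 0.04323: V = √(2·1.56e+06·0.0071/(0.04323·233·1050)) = 1.447 m/s.
Q = V·A = 1.447·(π/4·0.0071²) = 5.73e-05 m³/s = 0.206 m³/h.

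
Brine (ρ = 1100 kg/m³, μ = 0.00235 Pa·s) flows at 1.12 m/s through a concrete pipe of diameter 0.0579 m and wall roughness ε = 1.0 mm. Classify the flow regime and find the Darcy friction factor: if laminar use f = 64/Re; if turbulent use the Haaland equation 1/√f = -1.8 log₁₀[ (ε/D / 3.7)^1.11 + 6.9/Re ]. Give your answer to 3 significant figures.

f ≈ 0.0474

Re = ρVD/μ = 1100·1.12·0.0579/0.00235 = 3.035e+04.
Re > 4000 → turbulent. ε/D = 0.001/0.0579 = 0.0173; Haaland: 1/√f = -1.8 log₁₀[0.00259 + 0.000227] = 4.591, so f = 0.04744.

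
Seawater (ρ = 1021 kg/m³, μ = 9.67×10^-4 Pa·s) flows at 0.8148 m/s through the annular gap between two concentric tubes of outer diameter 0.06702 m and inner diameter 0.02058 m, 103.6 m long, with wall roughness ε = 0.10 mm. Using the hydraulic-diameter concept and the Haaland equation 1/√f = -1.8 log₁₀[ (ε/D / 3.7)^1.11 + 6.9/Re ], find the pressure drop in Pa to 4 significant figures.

ΔP ≈ 20580 Pa

Hydraulic diameter D_h = 4A/P = D_o - D_i = 0.06702 - 0.02058 = 0.04644 m.
Re = ρVD_h/μ = 1021·0.8148·0.04644/0.000967 = 3.995e+04.
ε/D_h = 0.0001/0.04644 = 0.00215; Haaland gives 1/√f = -1.8 log₁₀[0.000256+0.000173] = 6.061, so f = 0.02722.
ΔP = f(L/D_h)(ρV²/2) = 0.02722·103.6/0.04644·338.9 = 2.058e+04 Pa.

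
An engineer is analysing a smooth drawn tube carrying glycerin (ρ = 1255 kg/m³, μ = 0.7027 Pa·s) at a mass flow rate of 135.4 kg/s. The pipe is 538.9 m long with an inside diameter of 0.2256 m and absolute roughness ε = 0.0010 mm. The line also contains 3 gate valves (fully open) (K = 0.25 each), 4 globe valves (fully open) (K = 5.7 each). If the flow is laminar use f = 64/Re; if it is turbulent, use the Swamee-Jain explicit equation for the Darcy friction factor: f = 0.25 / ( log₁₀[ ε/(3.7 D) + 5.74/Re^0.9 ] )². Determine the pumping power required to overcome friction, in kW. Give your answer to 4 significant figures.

A = πD²/4 = π(0.2256)²/4 = 0.03997 m²; mean velocity V = ṁ/(ρA) = 135.4/(1255 · 0.03997) = 2.699 m/s.
Reynolds number Re = ρVD/μ = 1255 · 2.699 · 0.2256 / 0.703 = 1087.
Re < 2300 → laminar flow, so f = 64/Re = 64/1087 = 0.05885 (the turbulent correlation is not needed).
Total minor-loss coefficient ΣK = 3·0.25 + 4·5.7 = 23.6.
ΔP = [f·L/D + ΣK]·(ρV²/2) = [0.05885·538.9/0.2256 + 23.6]·(1255·2.699²/2) = [140.6 + 23.6]·4571 = 7.503e+05 Pa.
Q = ṁ/ρ = 135.4/1255 = 0.1079 m³/s.
Pumping power P = QΔP = 0.1079·7.503e+05 = 80946 W = 80.95 kW.

P ≈ 80.95 kW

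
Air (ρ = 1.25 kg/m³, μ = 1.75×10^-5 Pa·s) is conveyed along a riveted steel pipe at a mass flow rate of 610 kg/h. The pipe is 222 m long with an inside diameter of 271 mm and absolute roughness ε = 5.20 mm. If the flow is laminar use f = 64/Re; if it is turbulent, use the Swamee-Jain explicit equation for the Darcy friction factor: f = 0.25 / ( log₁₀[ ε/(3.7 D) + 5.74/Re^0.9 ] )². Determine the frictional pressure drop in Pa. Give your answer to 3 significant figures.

ṁ = 610 kg/h = 610/3600 = 0.1694 kg/s.
A = πD²/4 = π(0.271)²/4 = 0.05768 m²; mean velocity V = ṁ/(ρA) = 0.1694/(1.25 · 0.05768) = 2.35 m/s.
Reynolds number Re = ρVD/μ = 1.25 · 2.35 · 0.271 / 1.75e-05 = 4.549e+04.
Re > 4000 → turbulent. Relative roughness ε/D = 0.0052/0.271 = 0.0192. Swamee-Jain: f = 0.25/(log₁₀[0.0192/3.7 + 5.74/4.549e+04^0.9])² = 0.25/(log₁₀[0.00519 + 0.000369])² = 0.25/(-2.255)² = 0.04915.
Darcy-Weisbach: ΔP = f(L/D)(ρV²/2) = 0.04915·(222/0.271)·(1.25·2.35²/2) = 0.04915·819.2·3.452 = 139 Pa.

ΔP ≈ 139 Pa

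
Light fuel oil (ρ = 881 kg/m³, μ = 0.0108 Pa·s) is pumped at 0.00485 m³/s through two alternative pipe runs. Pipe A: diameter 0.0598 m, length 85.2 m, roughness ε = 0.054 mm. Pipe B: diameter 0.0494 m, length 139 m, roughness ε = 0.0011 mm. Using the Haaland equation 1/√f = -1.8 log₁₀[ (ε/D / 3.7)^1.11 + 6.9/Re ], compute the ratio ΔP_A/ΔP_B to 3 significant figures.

Pipe A: V = Q/A = 0.00485/0.002809 = 1.727 m/s; Re = 8424; ε/D = 0.000903; Haaland → f = 0.03345; ΔP_A = f(L/D)(ρV²/2) = 6.26e+04 Pa.
Pipe B: V = Q/A = 0.00485/0.001917 = 2.53 m/s; Re = 1.02e+04; ε/D = 2.23e-05; Haaland → f = 0.03074; ΔP_B = f(L/D)(ρV²/2) = 2.44e+05 Pa.
ΔP_A/ΔP_B = 6.26e+04/2.44e+05 = 0.257.

ΔP_A/ΔP_B ≈ 0.257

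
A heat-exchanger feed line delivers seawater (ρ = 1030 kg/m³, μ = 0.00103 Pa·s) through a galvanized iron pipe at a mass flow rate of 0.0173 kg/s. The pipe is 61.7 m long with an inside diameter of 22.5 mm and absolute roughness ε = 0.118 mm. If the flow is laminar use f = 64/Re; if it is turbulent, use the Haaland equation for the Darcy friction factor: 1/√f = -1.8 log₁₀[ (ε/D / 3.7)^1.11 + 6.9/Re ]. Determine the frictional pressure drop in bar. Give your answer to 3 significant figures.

ΔP ≈ 0.00170 bar

A = πD²/4 = π(0.0225)²/4 = 0.0003976 m²; mean velocity V = ṁ/(ρA) = 0.0173/(1030 · 0.0003976) = 0.04224 m/s.
Reynolds number Re = ρVD/μ = 1030 · 0.04224 · 0.0225 / 0.00103 = 950.5.
Re < 2300 → laminar flow, so f = 64/Re = 64/950.5 = 0.06734 (the turbulent correlation is not needed).
Darcy-Weisbach: ΔP = f(L/D)(ρV²/2) = 0.06734·(61.7/0.0225)·(1030·0.04224²/2) = 0.06734·2742·0.919 = 169.7 Pa.
ΔP = 169.7 Pa = 0.00170 bar.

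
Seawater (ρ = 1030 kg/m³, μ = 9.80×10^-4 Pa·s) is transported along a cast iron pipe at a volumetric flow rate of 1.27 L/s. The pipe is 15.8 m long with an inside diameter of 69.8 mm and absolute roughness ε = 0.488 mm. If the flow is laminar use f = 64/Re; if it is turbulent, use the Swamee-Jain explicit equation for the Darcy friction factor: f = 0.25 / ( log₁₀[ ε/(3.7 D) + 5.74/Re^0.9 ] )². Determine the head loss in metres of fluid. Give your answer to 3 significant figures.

h_f ≈ 0.0472 m

Q = 1.27 L/s = 1.27/1000 = 0.00127 m³/s.
Cross-sectional area A = πD²/4 = π(0.0698)²/4 = 0.003826 m²; mean velocity V = Q/A = 0.00127/0.003826 = 0.3319 m/s.
Reynolds number Re = ρVD/μ = 1030 · 0.3319 · 0.0698 / 0.00098 = 2.435e+04.
Re > 4000 → turbulent. Relative roughness ε/D = 0.000488/0.0698 = 0.00699. Swamee-Jain: f = 0.25/(log₁₀[0.00699/3.7 + 5.74/2.435e+04^0.9])² = 0.25/(log₁₀[0.00189 + 0.000647])² = 0.25/(-2.596)² = 0.0371.
Darcy-Weisbach: ΔP = f(L/D)(ρV²/2) = 0.0371·(15.8/0.0698)·(1030·0.3319²/2) = 0.0371·226.4·56.73 = 476.5 Pa.
Head loss h_f = ΔP/(ρg) = 476.5/(1030·9.81) = 0.0472 m.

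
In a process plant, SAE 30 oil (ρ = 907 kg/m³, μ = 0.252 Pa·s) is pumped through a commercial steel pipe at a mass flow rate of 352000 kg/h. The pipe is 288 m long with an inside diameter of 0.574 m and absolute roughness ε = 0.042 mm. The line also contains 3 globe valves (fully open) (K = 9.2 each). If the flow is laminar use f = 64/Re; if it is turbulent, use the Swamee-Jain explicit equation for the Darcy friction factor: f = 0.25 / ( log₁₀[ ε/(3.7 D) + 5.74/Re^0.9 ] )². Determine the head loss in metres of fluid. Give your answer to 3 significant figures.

h_f ≈ 0.574 m

ṁ = 352000 kg/h = 352000/3600 = 97.78 kg/s.
A = πD²/4 = π(0.574)²/4 = 0.2588 m²; mean velocity V = ṁ/(ρA) = 97.78/(907 · 0.2588) = 0.4166 m/s.
Reynolds number Re = ρVD/μ = 907 · 0.4166 · 0.574 / 0.252 = 860.7.
Re < 2300 → laminar flow, so f = 64/Re = 64/860.7 = 0.07436 (the turbulent correlation is not needed).
Total minor-loss coefficient ΣK = 3·9.2 = 27.6.
ΔP = [f·L/D + ΣK]·(ρV²/2) = [0.07436·288/0.574 + 27.6]·(907·0.4166²/2) = [37.31 + 27.6]·78.71 = 5109 Pa.
Head loss h_f = ΔP/(ρg) = 5109/(907·9.81) = 0.574 m.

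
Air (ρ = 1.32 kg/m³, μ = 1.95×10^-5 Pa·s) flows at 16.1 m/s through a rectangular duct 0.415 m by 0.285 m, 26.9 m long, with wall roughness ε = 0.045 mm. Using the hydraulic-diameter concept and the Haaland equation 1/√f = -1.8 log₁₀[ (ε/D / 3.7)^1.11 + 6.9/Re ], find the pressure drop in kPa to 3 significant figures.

Hydraulic diameter D_h = 4A/P = 4·(0.415·0.285)/(2·(0.415+0.285)) = 0.4731/1.4 = 0.3379 m.
Re = ρVD_h/μ = 1.32·16.1·0.3379/1.95e-05 = 3.683e+05.
ε/D_h = 4.5e-05/0.3379 = 0.000133; Haaland gives 1/√f = -1.8 log₁₀[1.17e-05+1.87e-05] = 8.13, so f = 0.01513.
ΔP = f(L/D_h)(ρV²/2) = 0.01513·26.9/0.3379·171.1 = 206 Pa.
ΔP = 0.206 kPa.

ΔP ≈ 0.206 kPa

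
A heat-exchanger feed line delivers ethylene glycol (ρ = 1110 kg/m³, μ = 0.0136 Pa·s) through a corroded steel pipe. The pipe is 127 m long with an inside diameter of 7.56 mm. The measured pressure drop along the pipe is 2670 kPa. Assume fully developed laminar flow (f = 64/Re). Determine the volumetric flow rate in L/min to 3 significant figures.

For laminar flow, f = 64/Re with Re = ρVD/μ, so Darcy-Weisbach reduces to ΔP = 32μLV/D². Solving for V: V = ΔP·D²/(32μL) = 2.67e+06·(0.00756)²/(32·0.0136·127) = 2.761 m/s.
Check: Re = ρVD/μ = 1110·2.761·0.00756/0.0136 = 1704 < 2300, so the laminar assumption holds.
Q = V·A = 2.761·(π/4·0.00756²) = 0.0001239 m³/s = 7.44 L/min.

Q ≈ 7.44 L/min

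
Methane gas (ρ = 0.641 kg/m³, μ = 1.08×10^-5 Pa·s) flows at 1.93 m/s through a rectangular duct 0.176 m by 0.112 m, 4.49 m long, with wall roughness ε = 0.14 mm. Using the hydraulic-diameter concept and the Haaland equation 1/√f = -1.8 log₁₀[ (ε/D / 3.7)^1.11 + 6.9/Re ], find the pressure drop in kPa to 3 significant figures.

Hydraulic diameter D_h = 4A/P = 4·(0.176·0.112)/(2·(0.176+0.112)) = 0.07885/0.576 = 0.1369 m.
Re = ρVD_h/μ = 0.641·1.93·0.1369/1.08e-05 = 1.568e+04.
ε/D_h = 0.00014/0.1369 = 0.00102; Haaland gives 1/√f = -1.8 log₁₀[0.000112+0.00044] = 5.864, so f = 0.02908.
ΔP = f(L/D_h)(ρV²/2) = 0.02908·4.49/0.1369·1.194 = 1.139 Pa.
ΔP = 0.00114 kPa.

ΔP ≈ 0.00114 kPa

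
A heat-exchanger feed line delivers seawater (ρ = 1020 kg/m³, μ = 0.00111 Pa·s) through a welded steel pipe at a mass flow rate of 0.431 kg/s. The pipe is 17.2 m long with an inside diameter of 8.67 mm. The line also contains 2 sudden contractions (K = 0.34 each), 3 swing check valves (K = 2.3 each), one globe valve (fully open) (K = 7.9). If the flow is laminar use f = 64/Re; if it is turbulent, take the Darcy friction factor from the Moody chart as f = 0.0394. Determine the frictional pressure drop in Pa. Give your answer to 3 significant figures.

A = πD²/4 = π(0.00867)²/4 = 5.904e-05 m²; mean velocity V = ṁ/(ρA) = 0.431/(1020 · 5.904e-05) = 7.157 m/s.
Reynolds number Re = ρVD/μ = 1020 · 7.157 · 0.00867 / 0.00111 = 5.702e+04.
Re > 4000 → turbulent; use the Moody-chart value f = 0.0394.
Total minor-loss coefficient ΣK = 2·0.34 + 3·2.3 + 1·7.9 = 15.5.
ΔP = [f·L/D + ΣK]·(ρV²/2) = [0.0394·17.2/0.00867 + 15.5]·(1020·7.157²/2) = [78.16 + 15.5]·2.613e+04 = 2.447e+06 Pa.

ΔP ≈ 2.45×10^6 Pa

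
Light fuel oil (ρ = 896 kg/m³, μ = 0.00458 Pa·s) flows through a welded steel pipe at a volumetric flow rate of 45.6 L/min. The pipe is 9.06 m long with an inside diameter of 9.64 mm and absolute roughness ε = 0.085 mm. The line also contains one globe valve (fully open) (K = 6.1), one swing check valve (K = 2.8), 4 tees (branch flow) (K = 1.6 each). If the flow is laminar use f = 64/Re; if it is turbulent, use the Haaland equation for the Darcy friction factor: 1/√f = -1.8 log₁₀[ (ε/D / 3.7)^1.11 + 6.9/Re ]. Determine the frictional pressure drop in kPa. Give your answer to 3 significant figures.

Q = 45.6 L/min = 45.6/60000 = 0.00076 m³/s.
Cross-sectional area A = πD²/4 = π(0.00964)²/4 = 7.299e-05 m²; mean velocity V = Q/A = 0.00076/7.299e-05 = 10.41 m/s.
Reynolds number Re = ρVD/μ = 896 · 10.41 · 0.00964 / 0.00458 = 1.964e+04.
Re > 4000 → turbulent. Relative roughness ε/D = 8.5e-05/0.00964 = 0.00882. Haaland: 1/√f = -1.8 log₁₀[(0.00882/3.7)^1.11 + 6.9/1.964e+04] = -1.8 log₁₀[0.00123 + 0.000351] = 5.044, so f = 0.03931.
Total minor-loss coefficient ΣK = 1·6.1 + 1·2.8 + 4·1.6 = 15.3.
ΔP = [f·L/D + ΣK]·(ρV²/2) = [0.03931·9.06/0.00964 + 15.3]·(896·10.41²/2) = [36.95 + 15.3]·4.858e+04 = 2.538e+06 Pa.
ΔP = 2.538e+06 Pa = 2540 kPa.

ΔP ≈ 2540 kPa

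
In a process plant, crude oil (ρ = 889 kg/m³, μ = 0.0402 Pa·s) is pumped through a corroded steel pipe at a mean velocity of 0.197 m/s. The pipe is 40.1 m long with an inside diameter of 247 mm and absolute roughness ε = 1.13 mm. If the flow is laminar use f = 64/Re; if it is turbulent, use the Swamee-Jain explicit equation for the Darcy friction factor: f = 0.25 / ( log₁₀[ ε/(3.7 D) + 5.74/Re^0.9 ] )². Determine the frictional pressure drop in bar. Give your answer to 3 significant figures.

Reynolds number Re = ρVD/μ = 889 · 0.197 · 0.247 / 0.0402 = 1076.
Re < 2300 → laminar flow, so f = 64/Re = 64/1076 = 0.05948 (the turbulent correlation is not needed).
Darcy-Weisbach: ΔP = f(L/D)(ρV²/2) = 0.05948·(40.1/0.247)·(889·0.197²/2) = 0.05948·162.3·17.25 = 166.6 Pa.
ΔP = 166.6 Pa = 0.00167 bar.

ΔP ≈ 0.00167 bar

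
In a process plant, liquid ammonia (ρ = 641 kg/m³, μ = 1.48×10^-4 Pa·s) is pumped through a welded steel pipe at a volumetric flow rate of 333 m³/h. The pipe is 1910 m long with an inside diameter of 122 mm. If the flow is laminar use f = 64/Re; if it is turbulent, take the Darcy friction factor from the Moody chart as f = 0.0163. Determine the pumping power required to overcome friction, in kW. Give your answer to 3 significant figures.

P ≈ 474 kW

Q = 333 m³/h = 333/3600 = 0.0925 m³/s.
Cross-sectional area A = πD²/4 = π(0.122)²/4 = 0.01169 m²; mean velocity V = Q/A = 0.0925/0.01169 = 7.913 m/s.
Reynolds number Re = ρVD/μ = 641 · 7.913 · 0.122 / 0.000148 = 4.181e+06.
Re > 4000 → turbulent; use the Moody-chart value f = 0.0163.
Darcy-Weisbach: ΔP = f(L/D)(ρV²/2) = 0.0163·(1910/0.122)·(641·7.913²/2) = 0.0163·1.566e+04·2.007e+04 = 5.121e+06 Pa.
Pumping power P = QΔP = 0.0925·5.121e+06 = 473700 W = 474 kW.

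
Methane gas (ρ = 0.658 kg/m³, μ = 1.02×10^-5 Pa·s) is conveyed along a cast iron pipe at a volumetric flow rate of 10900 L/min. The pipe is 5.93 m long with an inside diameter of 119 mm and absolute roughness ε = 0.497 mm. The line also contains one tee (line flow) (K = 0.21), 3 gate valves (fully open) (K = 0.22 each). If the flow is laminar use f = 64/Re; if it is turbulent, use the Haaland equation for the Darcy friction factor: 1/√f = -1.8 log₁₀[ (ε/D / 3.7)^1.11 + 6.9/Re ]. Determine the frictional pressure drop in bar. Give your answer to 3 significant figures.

Q = 10900 L/min = 10900/60000 = 0.1817 m³/s.
Cross-sectional area A = πD²/4 = π(0.119)²/4 = 0.01112 m²; mean velocity V = Q/A = 0.1817/0.01112 = 16.33 m/s.
Reynolds number Re = ρVD/μ = 0.658 · 16.33 · 0.119 / 1.02e-05 = 1.254e+05.
Re > 4000 → turbulent. Relative roughness ε/D = 0.000497/0.119 = 0.00418. Haaland: 1/√f = -1.8 log₁₀[(0.00418/3.7)^1.11 + 6.9/1.254e+05] = -1.8 log₁₀[0.000535 + 5.5e-05] = 5.812, so f = 0.0296.
Total minor-loss coefficient ΣK = 1·0.21 + 3·0.22 = 0.87.
ΔP = [f·L/D + ΣK]·(ρV²/2) = [0.0296·5.93/0.119 + 0.87]·(0.658·16.33²/2) = [1.475 + 0.87]·87.78 = 205.8 Pa.
ΔP = 205.8 Pa = 0.00206 bar.

ΔP ≈ 0.00206 bar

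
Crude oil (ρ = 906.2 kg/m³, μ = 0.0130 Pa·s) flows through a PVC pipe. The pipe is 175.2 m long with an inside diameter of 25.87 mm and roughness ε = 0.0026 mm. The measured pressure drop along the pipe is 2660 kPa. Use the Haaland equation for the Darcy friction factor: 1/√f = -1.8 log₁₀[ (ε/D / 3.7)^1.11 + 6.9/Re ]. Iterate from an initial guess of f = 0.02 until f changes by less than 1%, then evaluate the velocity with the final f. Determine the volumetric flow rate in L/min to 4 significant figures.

Q ≈ 165.6 L/min

Rearranging Darcy-Weisbach: V = √(2·ΔP·D/(f·L·ρ)). With ε/D = 2.6e-06/0.02587 = 0.000101, iterate starting from f = 0.02:
  f = 0.02 → V = √(2·2.66e+06·0.02587/(0.02·175.2·906.2)) = 6.584 m/s; Re = ρVD/μ = 1.187e+04; f → 0.0296
  f = 0.0296 → V = 5.412 m/s; Re = 9760; f → 0.0312
  f = 0.0312 → V = 5.271 m/s; Re = 9506; f → 0.03142
Converged (Δf/f < 1%). With the final f = 0.03142: V = √(2·2.66e+06·0.02587/(0.03142·175.2·906.2)) = 5.252 m/s.
Q = V·A = 5.252·(π/4·0.02587²) = 0.002761 m³/s = 165.6 L/min.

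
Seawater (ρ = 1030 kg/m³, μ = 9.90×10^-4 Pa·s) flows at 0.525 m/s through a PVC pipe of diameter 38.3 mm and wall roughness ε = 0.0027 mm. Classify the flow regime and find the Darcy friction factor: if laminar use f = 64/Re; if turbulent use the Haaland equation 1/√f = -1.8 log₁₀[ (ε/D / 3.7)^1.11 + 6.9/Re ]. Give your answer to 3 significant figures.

Re = ρVD/μ = 1030·0.525·0.0383/0.00099 = 2.092e+04.
Re > 4000 → turbulent. ε/D = 2.7e-06/0.0383 = 7.05e-05; Haaland: 1/√f = -1.8 log₁₀[5.76e-06 + 0.00033] = 6.254, so f = 0.02557.

f ≈ 0.0256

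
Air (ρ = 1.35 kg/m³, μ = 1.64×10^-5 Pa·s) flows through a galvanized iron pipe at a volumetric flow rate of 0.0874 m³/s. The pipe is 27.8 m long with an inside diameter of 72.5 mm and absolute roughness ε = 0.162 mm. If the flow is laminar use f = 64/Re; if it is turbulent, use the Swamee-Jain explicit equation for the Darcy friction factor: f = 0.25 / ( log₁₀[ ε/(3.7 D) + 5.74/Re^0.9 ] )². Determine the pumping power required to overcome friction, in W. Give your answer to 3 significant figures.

P ≈ 260 W

Cross-sectional area A = πD²/4 = π(0.0725)²/4 = 0.004128 m²; mean velocity V = Q/A = 0.0874/0.004128 = 21.17 m/s.
Reynolds number Re = ρVD/μ = 1.35 · 21.17 · 0.0725 / 1.64e-05 = 1.263e+05.
Re > 4000 → turbulent. Relative roughness ε/D = 0.000162/0.0725 = 0.00223. Swamee-Jain: f = 0.25/(log₁₀[0.00223/3.7 + 5.74/1.263e+05^0.9])² = 0.25/(log₁₀[0.000604 + 0.000147])² = 0.25/(-3.124)² = 0.02561.
Darcy-Weisbach: ΔP = f(L/D)(ρV²/2) = 0.02561·(27.8/0.0725)·(1.35·21.17²/2) = 0.02561·383.4·302.5 = 2971 Pa.
Pumping power P = QΔP = 0.0874·2971 = 259.7 W = 260 W.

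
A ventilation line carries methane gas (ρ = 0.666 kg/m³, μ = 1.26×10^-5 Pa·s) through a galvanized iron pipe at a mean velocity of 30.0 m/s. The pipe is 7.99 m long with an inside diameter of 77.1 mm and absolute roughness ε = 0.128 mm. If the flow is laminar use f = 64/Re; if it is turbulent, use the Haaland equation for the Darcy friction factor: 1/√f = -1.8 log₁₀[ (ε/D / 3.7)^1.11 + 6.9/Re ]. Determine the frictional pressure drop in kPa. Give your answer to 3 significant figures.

Reynolds number Re = ρVD/μ = 0.666 · 30 · 0.0771 / 1.26e-05 = 1.223e+05.
Re > 4000 → turbulent. Relative roughness ε/D = 0.000128/0.0771 = 0.00166. Haaland: 1/√f = -1.8 log₁₀[(0.00166/3.7)^1.11 + 6.9/1.223e+05] = -1.8 log₁₀[0.000192 + 5.64e-05] = 6.488, so f = 0.02376.
Darcy-Weisbach: ΔP = f(L/D)(ρV²/2) = 0.02376·(7.99/0.0771)·(0.666·30²/2) = 0.02376·103.6·299.7 = 737.8 Pa.
ΔP = 737.8 Pa = 0.738 kPa.

ΔP ≈ 0.738 kPa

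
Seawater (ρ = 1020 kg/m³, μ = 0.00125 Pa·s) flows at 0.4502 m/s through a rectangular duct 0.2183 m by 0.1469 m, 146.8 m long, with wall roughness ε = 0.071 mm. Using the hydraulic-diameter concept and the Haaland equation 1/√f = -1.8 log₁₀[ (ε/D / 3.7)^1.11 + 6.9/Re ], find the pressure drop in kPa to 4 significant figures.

ΔP ≈ 1.815 kPa

Hydraulic diameter D_h = 4A/P = 4·(0.2183·0.1469)/(2·(0.2183+0.1469)) = 0.1283/0.7304 = 0.1756 m.
Re = ρVD_h/μ = 1020·0.4502·0.1756/0.00125 = 6.452e+04.
ε/D_h = 7.1e-05/0.1756 = 0.000404; Haaland gives 1/√f = -1.8 log₁₀[4.01e-05+0.000107] = 6.899, so f = 0.02101.
ΔP = f(L/D_h)(ρV²/2) = 0.02101·146.8/0.1756·103.4 = 1815 Pa.
ΔP = 1.815 kPa.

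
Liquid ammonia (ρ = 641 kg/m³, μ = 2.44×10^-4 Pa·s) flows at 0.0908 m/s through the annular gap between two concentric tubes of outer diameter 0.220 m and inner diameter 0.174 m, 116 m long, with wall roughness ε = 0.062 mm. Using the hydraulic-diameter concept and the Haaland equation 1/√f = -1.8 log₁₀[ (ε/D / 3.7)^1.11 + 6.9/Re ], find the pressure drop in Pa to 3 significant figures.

ΔP ≈ 213 Pa

Hydraulic diameter D_h = 4A/P = D_o - D_i = 0.22 - 0.174 = 0.046 m.
Re = ρVD_h/μ = 641·0.0908·0.046/0.000244 = 1.097e+04.
ε/D_h = 6.2e-05/0.046 = 0.00135; Haaland gives 1/√f = -1.8 log₁₀[0.000152+0.000629] = 5.593, so f = 0.03197.
ΔP = f(L/D_h)(ρV²/2) = 0.03197·116/0.046·2.642 = 213 Pa.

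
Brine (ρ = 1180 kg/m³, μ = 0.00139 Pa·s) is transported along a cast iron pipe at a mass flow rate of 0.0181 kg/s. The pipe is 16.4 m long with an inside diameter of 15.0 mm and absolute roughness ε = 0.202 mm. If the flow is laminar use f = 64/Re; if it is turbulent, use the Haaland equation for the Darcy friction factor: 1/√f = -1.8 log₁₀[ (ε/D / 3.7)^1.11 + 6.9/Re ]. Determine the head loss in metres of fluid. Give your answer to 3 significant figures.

A = πD²/4 = π(0.015)²/4 = 0.0001767 m²; mean velocity V = ṁ/(ρA) = 0.0181/(1180 · 0.0001767) = 0.0868 m/s.
Reynolds number Re = ρVD/μ = 1180 · 0.0868 · 0.015 / 0.00139 = 1105.
Re < 2300 → laminar flow, so f = 64/Re = 64/1105 = 0.0579 (the turbulent correlation is not needed).
Darcy-Weisbach: ΔP = f(L/D)(ρV²/2) = 0.0579·(16.4/0.015)·(1180·0.0868²/2) = 0.0579·1093·4.445 = 281.4 Pa.
Head loss h_f = ΔP/(ρg) = 281.4/(1180·9.81) = 0.0243 m.

h_f ≈ 0.0243 m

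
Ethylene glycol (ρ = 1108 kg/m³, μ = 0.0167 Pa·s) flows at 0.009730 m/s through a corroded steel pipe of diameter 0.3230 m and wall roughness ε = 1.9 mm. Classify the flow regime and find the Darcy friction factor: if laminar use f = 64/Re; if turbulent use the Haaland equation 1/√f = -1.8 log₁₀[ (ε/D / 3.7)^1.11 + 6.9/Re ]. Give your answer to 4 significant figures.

Re = ρVD/μ = 1108·0.00973·0.323/0.0167 = 208.5.
Re < 2300 → laminar, so f = 64/Re = 0.3069 (roughness is irrelevant in laminar flow).

f ≈ 0.3069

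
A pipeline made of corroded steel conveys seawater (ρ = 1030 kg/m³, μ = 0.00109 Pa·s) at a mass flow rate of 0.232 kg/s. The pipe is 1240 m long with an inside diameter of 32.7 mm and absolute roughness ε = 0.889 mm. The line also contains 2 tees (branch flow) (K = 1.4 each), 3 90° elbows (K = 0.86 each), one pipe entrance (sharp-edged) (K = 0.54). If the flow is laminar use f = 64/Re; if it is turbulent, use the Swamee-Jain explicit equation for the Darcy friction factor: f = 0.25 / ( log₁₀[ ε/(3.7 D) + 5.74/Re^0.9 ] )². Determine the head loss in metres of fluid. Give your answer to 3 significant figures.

h_f ≈ 8.35 m

A = πD²/4 = π(0.0327)²/4 = 0.0008398 m²; mean velocity V = ṁ/(ρA) = 0.232/(1030 · 0.0008398) = 0.2682 m/s.
Reynolds number Re = ρVD/μ = 1030 · 0.2682 · 0.0327 / 0.00109 = 8288.
Re > 4000 → turbulent. Relative roughness ε/D = 0.000889/0.0327 = 0.0272. Swamee-Jain: f = 0.25/(log₁₀[0.0272/3.7 + 5.74/8288^0.9])² = 0.25/(log₁₀[0.00735 + 0.00171])² = 0.25/(-2.043)² = 0.05989.
Total minor-loss coefficient ΣK = 2·1.4 + 3·0.86 + 1·0.54 = 5.92.
ΔP = [f·L/D + ΣK]·(ρV²/2) = [0.05989·1240/0.0327 + 5.92]·(1030·0.2682²/2) = [2271 + 5.92]·37.05 = 8.435e+04 Pa.
Head loss h_f = ΔP/(ρg) = 8.435e+04/(1030·9.81) = 8.35 m.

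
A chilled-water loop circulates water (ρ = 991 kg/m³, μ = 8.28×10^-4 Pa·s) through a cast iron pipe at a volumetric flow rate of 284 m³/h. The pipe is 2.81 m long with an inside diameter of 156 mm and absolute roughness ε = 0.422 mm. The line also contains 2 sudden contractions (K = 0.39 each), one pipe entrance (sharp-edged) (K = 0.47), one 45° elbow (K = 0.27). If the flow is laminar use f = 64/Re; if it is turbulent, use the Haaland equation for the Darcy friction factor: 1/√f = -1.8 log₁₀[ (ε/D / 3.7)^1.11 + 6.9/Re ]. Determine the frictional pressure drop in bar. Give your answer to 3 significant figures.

ΔP ≈ 0.167 bar

Q = 284 m³/h = 284/3600 = 0.07889 m³/s.
Cross-sectional area A = πD²/4 = π(0.156)²/4 = 0.01911 m²; mean velocity V = Q/A = 0.07889/0.01911 = 4.127 m/s.
Reynolds number Re = ρVD/μ = 991 · 4.127 · 0.156 / 0.000828 = 7.706e+05.
Re > 4000 → turbulent. Relative roughness ε/D = 0.000422/0.156 = 0.00271. Haaland: 1/√f = -1.8 log₁₀[(0.00271/3.7)^1.11 + 6.9/7.706e+05] = -1.8 log₁₀[0.00033 + 8.95e-06] = 6.245, so f = 0.02564.
Total minor-loss coefficient ΣK = 2·0.39 + 1·0.47 + 1·0.27 = 1.52.
ΔP = [f·L/D + ΣK]·(ρV²/2) = [0.02564·2.81/0.156 + 1.52]·(991·4.127²/2) = [0.4619 + 1.52]·8441 = 1.673e+04 Pa.
ΔP = 1.673e+04 Pa = 0.167 bar.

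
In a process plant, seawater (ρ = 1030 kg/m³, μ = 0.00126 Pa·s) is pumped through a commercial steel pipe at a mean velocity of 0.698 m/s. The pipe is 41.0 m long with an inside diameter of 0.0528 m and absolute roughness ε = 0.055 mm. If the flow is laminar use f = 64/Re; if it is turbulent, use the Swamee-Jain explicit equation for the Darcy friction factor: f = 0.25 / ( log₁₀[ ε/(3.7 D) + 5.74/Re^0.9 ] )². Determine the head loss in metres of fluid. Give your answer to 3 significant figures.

h_f ≈ 0.505 m

Reynolds number Re = ρVD/μ = 1030 · 0.698 · 0.0528 / 0.00126 = 3.013e+04.
Re > 4000 → turbulent. Relative roughness ε/D = 5.5e-05/0.0528 = 0.00104. Swamee-Jain: f = 0.25/(log₁₀[0.00104/3.7 + 5.74/3.013e+04^0.9])² = 0.25/(log₁₀[0.000282 + 0.000534])² = 0.25/(-3.088)² = 0.02621.
Darcy-Weisbach: ΔP = f(L/D)(ρV²/2) = 0.02621·(41/0.0528)·(1030·0.698²/2) = 0.02621·776.5·250.9 = 5107 Pa.
Head loss h_f = ΔP/(ρg) = 5107/(1030·9.81) = 0.505 m.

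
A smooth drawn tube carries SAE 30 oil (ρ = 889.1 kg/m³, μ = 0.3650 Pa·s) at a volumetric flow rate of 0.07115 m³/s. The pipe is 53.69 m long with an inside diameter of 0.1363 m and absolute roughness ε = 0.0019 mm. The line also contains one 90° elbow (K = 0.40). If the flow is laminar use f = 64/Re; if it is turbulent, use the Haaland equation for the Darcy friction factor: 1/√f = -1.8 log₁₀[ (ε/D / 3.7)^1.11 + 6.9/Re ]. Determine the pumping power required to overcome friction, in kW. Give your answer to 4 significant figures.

Cross-sectional area A = πD²/4 = π(0.1363)²/4 = 0.01459 m²; mean velocity V = Q/A = 0.07115/0.01459 = 4.876 m/s.
Reynolds number Re = ρVD/μ = 889.1 · 4.876 · 0.1363 / 0.365 = 1619.
Re < 2300 → laminar flow, so f = 64/Re = 64/1619 = 0.03953 (the turbulent correlation is not needed).
Total minor-loss coefficient ΣK = 1·0.4 = 0.4.
ΔP = [f·L/D + ΣK]·(ρV²/2) = [0.03953·53.69/0.1363 + 0.4]·(889.1·4.876²/2) = [15.57 + 0.4]·1.057e+04 = 1.688e+05 Pa.
Pumping power P = QΔP = 0.07115·1.688e+05 = 12012 W = 12.01 kW.

P ≈ 12.01 kW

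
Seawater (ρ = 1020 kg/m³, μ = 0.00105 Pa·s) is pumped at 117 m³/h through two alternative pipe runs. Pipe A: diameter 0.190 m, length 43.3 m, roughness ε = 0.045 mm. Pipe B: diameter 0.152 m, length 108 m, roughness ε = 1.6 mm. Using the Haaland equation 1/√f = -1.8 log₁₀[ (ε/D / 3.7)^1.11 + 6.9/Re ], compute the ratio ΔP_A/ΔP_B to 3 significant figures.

ΔP_A/ΔP_B ≈ 0.0575

Pipe A: V = Q/A = 0.0325/0.02835 = 1.146 m/s; Re = 2.116e+05; ε/D = 0.000237; Haaland → f = 0.01699; ΔP_A = f(L/D)(ρV²/2) = 2595 Pa.
Pipe B: V = Q/A = 0.0325/0.01815 = 1.791 m/s; Re = 2.645e+05; ε/D = 0.0105; Haaland → f = 0.03885; ΔP_B = f(L/D)(ρV²/2) = 4.516e+04 Pa.
ΔP_A/ΔP_B = 2595/4.516e+04 = 0.0575.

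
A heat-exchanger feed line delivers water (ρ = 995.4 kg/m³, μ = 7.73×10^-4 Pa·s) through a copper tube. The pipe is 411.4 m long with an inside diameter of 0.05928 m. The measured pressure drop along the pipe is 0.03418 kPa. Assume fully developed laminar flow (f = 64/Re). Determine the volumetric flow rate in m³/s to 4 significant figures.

Q ≈ 3.258×10^-5 m³/s

For laminar flow, f = 64/Re with Re = ρVD/μ, so Darcy-Weisbach reduces to ΔP = 32μLV/D². Solving for V: V = ΔP·D²/(32μL) = 34.18·(0.05928)²/(32·0.000773·411.4) = 0.0118 m/s.
Check: Re = ρVD/μ = 995.4·0.0118·0.05928/0.000773 = 901 < 2300, so the laminar assumption holds.
Q = V·A = 0.0118·(π/4·0.05928²) = 3.258e-05 m³/s = 3.258×10^-5 m³/s.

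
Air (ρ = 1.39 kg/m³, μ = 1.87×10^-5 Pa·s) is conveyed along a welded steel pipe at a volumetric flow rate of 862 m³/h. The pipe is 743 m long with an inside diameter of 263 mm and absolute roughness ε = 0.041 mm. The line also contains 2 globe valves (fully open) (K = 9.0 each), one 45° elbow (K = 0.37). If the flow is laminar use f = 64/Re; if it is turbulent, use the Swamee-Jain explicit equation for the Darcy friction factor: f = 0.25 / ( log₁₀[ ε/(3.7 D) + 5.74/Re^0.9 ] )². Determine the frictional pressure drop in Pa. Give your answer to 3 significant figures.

ΔP ≈ 983 Pa

Q = 862 m³/h = 862/3600 = 0.2394 m³/s.
Cross-sectional area A = πD²/4 = π(0.263)²/4 = 0.05433 m²; mean velocity V = Q/A = 0.2394/0.05433 = 4.408 m/s.
Reynolds number Re = ρVD/μ = 1.39 · 4.408 · 0.263 / 1.87e-05 = 8.617e+04.
Re > 4000 → turbulent. Relative roughness ε/D = 4.1e-05/0.263 = 0.000156. Swamee-Jain: f = 0.25/(log₁₀[0.000156/3.7 + 5.74/8.617e+04^0.9])² = 0.25/(log₁₀[4.21e-05 + 0.000208])² = 0.25/(-3.603)² = 0.01926.
Total minor-loss coefficient ΣK = 2·9 + 1·0.37 = 18.4.
ΔP = [f·L/D + ΣK]·(ρV²/2) = [0.01926·743/0.263 + 18.4]·(1.39·4.408²/2) = [54.42 + 18.4]·13.5 = 982.8 Pa.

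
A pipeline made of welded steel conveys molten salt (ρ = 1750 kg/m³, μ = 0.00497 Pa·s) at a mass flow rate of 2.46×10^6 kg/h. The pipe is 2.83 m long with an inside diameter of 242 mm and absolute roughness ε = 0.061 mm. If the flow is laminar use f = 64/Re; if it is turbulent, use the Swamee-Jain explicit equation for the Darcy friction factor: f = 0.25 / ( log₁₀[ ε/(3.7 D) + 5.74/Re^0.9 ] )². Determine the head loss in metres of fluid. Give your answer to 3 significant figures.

h_f ≈ 0.669 m

ṁ = 2.46×10^6 kg/h = 2.46×10^6/3600 = 683.3 kg/s.
A = πD²/4 = π(0.242)²/4 = 0.046 m²; mean velocity V = ṁ/(ρA) = 683.3/(1750 · 0.046) = 8.489 m/s.
Reynolds number Re = ρVD/μ = 1750 · 8.489 · 0.242 / 0.00497 = 7.234e+05.
Re > 4000 → turbulent. Relative roughness ε/D = 6.1e-05/0.242 = 0.000252. Swamee-Jain: f = 0.25/(log₁₀[0.000252/3.7 + 5.74/7.234e+05^0.9])² = 0.25/(log₁₀[6.81e-05 + 3.06e-05])² = 0.25/(-4.006)² = 0.01558.
Darcy-Weisbach: ΔP = f(L/D)(ρV²/2) = 0.01558·(2.83/0.242)·(1750·8.489²/2) = 0.01558·11.69·6.306e+04 = 1.149e+04 Pa.
Head loss h_f = ΔP/(ρg) = 1.149e+04/(1750·9.81) = 0.669 m.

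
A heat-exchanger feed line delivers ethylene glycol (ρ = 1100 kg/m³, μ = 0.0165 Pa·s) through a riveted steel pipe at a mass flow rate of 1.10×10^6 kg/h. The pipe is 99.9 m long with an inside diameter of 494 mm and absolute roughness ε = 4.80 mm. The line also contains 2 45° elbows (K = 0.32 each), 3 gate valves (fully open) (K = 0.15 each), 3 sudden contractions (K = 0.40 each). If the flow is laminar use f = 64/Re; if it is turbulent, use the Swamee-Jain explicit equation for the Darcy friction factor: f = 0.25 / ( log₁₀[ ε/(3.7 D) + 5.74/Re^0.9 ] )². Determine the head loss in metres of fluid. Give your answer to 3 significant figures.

ṁ = 1.10×10^6 kg/h = 1.10×10^6/3600 = 305.6 kg/s.
A = πD²/4 = π(0.494)²/4 = 0.1917 m²; mean velocity V = ṁ/(ρA) = 305.6/(1100 · 0.1917) = 1.449 m/s.
Reynolds number Re = ρVD/μ = 1100 · 1.449 · 0.494 / 0.0165 = 4.773e+04.
Re > 4000 → turbulent. Relative roughness ε/D = 0.0048/0.494 = 0.00972. Swamee-Jain: f = 0.25/(log₁₀[0.00972/3.7 + 5.74/4.773e+04^0.9])² = 0.25/(log₁₀[0.00263 + 0.000353])² = 0.25/(-2.526)² = 0.03918.
Total minor-loss coefficient ΣK = 2·0.32 + 3·0.15 + 3·0.4 = 2.29.
ΔP = [f·L/D + ΣK]·(ρV²/2) = [0.03918·99.9/0.494 + 2.29]·(1100·1.449²/2) = [7.924 + 2.29]·1155 = 1.18e+04 Pa.
Head loss h_f = ΔP/(ρg) = 1.18e+04/(1100·9.81) = 1.09 m.

h_f ≈ 1.09 m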